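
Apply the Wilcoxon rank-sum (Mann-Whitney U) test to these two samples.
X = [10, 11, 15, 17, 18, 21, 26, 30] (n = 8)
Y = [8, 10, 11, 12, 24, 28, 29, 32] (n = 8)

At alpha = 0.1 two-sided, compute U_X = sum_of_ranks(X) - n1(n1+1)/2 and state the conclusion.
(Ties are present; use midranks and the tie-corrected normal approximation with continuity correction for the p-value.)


Step 1: Combine and sort all 16 observations; assign midranks.
sorted (value, group): (8,Y), (10,X), (10,Y), (11,X), (11,Y), (12,Y), (15,X), (17,X), (18,X), (21,X), (24,Y), (26,X), (28,Y), (29,Y), (30,X), (32,Y)
ranks: 8->1, 10->2.5, 10->2.5, 11->4.5, 11->4.5, 12->6, 15->7, 17->8, 18->9, 21->10, 24->11, 26->12, 28->13, 29->14, 30->15, 32->16
Step 2: Rank sum for X: R1 = 2.5 + 4.5 + 7 + 8 + 9 + 10 + 12 + 15 = 68.
Step 3: U_X = R1 - n1(n1+1)/2 = 68 - 8*9/2 = 68 - 36 = 32.
       U_Y = n1*n2 - U_X = 64 - 32 = 32.
Step 4: Ties are present, so use the tie-corrected normal approximation (with continuity correction) for the p-value.
Step 5: p-value = 1.000000; compare to alpha = 0.1. fail to reject H0.

U_X = 32, p = 1.000000, fail to reject H0 at alpha = 0.1.


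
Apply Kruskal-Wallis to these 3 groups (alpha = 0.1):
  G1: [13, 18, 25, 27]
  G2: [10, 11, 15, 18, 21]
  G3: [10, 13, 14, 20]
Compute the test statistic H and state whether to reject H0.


Step 1: Combine all N = 13 observations and assign midranks.
sorted (value, group, rank): (10,G2,1.5), (10,G3,1.5), (11,G2,3), (13,G1,4.5), (13,G3,4.5), (14,G3,6), (15,G2,7), (18,G1,8.5), (18,G2,8.5), (20,G3,10), (21,G2,11), (25,G1,12), (27,G1,13)
Step 2: Sum ranks within each group.
R_1 = 38 (n_1 = 4)
R_2 = 31 (n_2 = 5)
R_3 = 22 (n_3 = 4)
Step 3: H = 12/(N(N+1)) * sum(R_i^2/n_i) - 3(N+1)
     = 12/(13*14) * (38^2/4 + 31^2/5 + 22^2/4) - 3*14
     = 0.065934 * 674.2 - 42
     = 2.452747.
Step 4: Ties present; correction factor C = 1 - 18/(13^3 - 13) = 0.991758. Corrected H = 2.452747 / 0.991758 = 2.473130.
Step 5: Under H0, H ~ chi^2(2); p-value = 0.290380.
Step 6: alpha = 0.1. fail to reject H0.

H = 2.4731, df = 2, p = 0.290380, fail to reject H0.


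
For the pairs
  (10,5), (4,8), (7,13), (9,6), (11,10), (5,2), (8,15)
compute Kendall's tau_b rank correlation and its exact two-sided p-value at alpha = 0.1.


Step 1: Enumerate the 21 unordered pairs (i,j) with i<j and classify each by sign(x_j-x_i) * sign(y_j-y_i).
  (1,2):dx=-6,dy=+3->D; (1,3):dx=-3,dy=+8->D; (1,4):dx=-1,dy=+1->D; (1,5):dx=+1,dy=+5->C
  (1,6):dx=-5,dy=-3->C; (1,7):dx=-2,dy=+10->D; (2,3):dx=+3,dy=+5->C; (2,4):dx=+5,dy=-2->D
  (2,5):dx=+7,dy=+2->C; (2,6):dx=+1,dy=-6->D; (2,7):dx=+4,dy=+7->C; (3,4):dx=+2,dy=-7->D
  (3,5):dx=+4,dy=-3->D; (3,6):dx=-2,dy=-11->C; (3,7):dx=+1,dy=+2->C; (4,5):dx=+2,dy=+4->C
  (4,6):dx=-4,dy=-4->C; (4,7):dx=-1,dy=+9->D; (5,6):dx=-6,dy=-8->C; (5,7):dx=-3,dy=+5->D
  (6,7):dx=+3,dy=+13->C
Step 2: C = 11, D = 10, total pairs = 21.
Step 3: tau = (C - D)/(n(n-1)/2) = (11 - 10)/21 = 0.047619.
Step 4: Exact two-sided p-value (enumerate n! = 5040 permutations of y under H0): p = 1.000000.
Step 5: alpha = 0.1. fail to reject H0.

tau_b = 0.0476 (C=11, D=10), p = 1.000000, fail to reject H0.


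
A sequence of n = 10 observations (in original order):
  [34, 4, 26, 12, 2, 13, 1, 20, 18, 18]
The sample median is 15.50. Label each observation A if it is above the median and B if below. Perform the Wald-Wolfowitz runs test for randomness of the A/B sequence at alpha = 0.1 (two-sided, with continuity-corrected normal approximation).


Step 1: Compute median = 15.50; label A = above, B = below.
Labels in order: ABABBBBAAA  (n_A = 5, n_B = 5)
Step 2: Count runs R = 5.
Step 3: Under H0 (random ordering), E[R] = 2*n_A*n_B/(n_A+n_B) + 1 = 2*5*5/10 + 1 = 6.0000.
        Var[R] = 2*n_A*n_B*(2*n_A*n_B - n_A - n_B) / ((n_A+n_B)^2 * (n_A+n_B-1)) = 2000/900 = 2.2222.
        SD[R] = 1.4907.
Step 4: Continuity-corrected z = (R + 0.5 - E[R]) / SD[R] = (5 + 0.5 - 6.0000) / 1.4907 = -0.3354.
Step 5: Two-sided p-value via normal approximation = 2*(1 - Phi(|z|)) = 0.737316.
Step 6: alpha = 0.1. fail to reject H0.

R = 5, z = -0.3354, p = 0.737316, fail to reject H0.


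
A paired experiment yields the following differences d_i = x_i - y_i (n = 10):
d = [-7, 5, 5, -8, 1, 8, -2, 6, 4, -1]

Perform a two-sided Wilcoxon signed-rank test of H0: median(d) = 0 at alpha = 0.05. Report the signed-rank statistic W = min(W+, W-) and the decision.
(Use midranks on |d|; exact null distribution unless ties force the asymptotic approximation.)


Step 1: Drop any zero differences (none here) and take |d_i|.
|d| = [7, 5, 5, 8, 1, 8, 2, 6, 4, 1]
Step 2: Midrank |d_i| (ties get averaged ranks).
ranks: |7|->8, |5|->5.5, |5|->5.5, |8|->9.5, |1|->1.5, |8|->9.5, |2|->3, |6|->7, |4|->4, |1|->1.5
Step 3: Attach original signs; sum ranks with positive sign and with negative sign.
W+ = 5.5 + 5.5 + 1.5 + 9.5 + 7 + 4 = 33
W- = 8 + 9.5 + 3 + 1.5 = 22
(Check: W+ + W- = 55 should equal n(n+1)/2 = 55.)
Step 4: Test statistic W = min(W+, W-) = 22.
Step 5: Ties in |d|, so use the tie-corrected normal approximation.
        E[W] = n(n+1)/4 = 10*11/4 = 27.5.
        Tie groups: |d|=1 (t=2), |d|=5 (t=2), |d|=8 (t=2); sum(t^3 - t) = 18.
        Var[W] = n(n+1)(2n+1)/24 - sum(t^3-t)/48 = 2310/24 - 18/48 = 95.875.
        z = (W - E[W]) / sqrt(Var[W]) = (22 - 27.5) / 9.7916 = -0.5617.
        Two-sided p = 2*Phi(z) = 0.574316.
Step 6: alpha = 0.05. fail to reject H0.

W+ = 33, W- = 22, W = min = 22, p = 0.574316, fail to reject H0.


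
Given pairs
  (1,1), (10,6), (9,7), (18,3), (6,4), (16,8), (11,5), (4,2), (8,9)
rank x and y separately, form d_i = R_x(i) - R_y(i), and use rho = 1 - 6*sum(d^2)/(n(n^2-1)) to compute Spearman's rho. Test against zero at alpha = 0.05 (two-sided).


Step 1: Rank x and y separately (midranks; no ties here).
rank(x): 1->1, 10->6, 9->5, 18->9, 6->3, 16->8, 11->7, 4->2, 8->4
rank(y): 1->1, 6->6, 7->7, 3->3, 4->4, 8->8, 5->5, 2->2, 9->9
Step 2: d_i = R_x(i) - R_y(i); compute d_i^2.
  (1-1)^2=0, (6-6)^2=0, (5-7)^2=4, (9-3)^2=36, (3-4)^2=1, (8-8)^2=0, (7-5)^2=4, (2-2)^2=0, (4-9)^2=25
sum(d^2) = 70.
Step 3: rho = 1 - 6*70 / (9*(9^2 - 1)) = 1 - 420/720 = 0.416667.
Step 4: Under H0, t = rho * sqrt((n-2)/(1-rho^2)) = 1.2127 ~ t(7).
Step 5: Two-sided p-value from the t-distribution with 7 df = 0.264586.
Step 6: alpha = 0.05. fail to reject H0.

rho = 0.4167, p = 0.264586, fail to reject H0 at alpha = 0.05.


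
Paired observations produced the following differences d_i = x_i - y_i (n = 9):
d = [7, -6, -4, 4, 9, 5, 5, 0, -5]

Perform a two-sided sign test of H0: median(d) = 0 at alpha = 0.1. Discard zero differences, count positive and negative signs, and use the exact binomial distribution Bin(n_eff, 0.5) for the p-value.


Step 1: Discard zero differences. Original n = 9; n_eff = number of nonzero differences = 8.
Nonzero differences (with sign): +7, -6, -4, +4, +9, +5, +5, -5
Step 2: Count signs: positive = 5, negative = 3.
Step 3: Under H0: P(positive) = 0.5, so the number of positives S ~ Bin(8, 0.5).
Step 4: Two-sided exact p-value = sum of Bin(8,0.5) probabilities at or below the observed probability = 0.726562.
Step 5: alpha = 0.1. fail to reject H0.

n_eff = 8, pos = 5, neg = 3, p = 0.726562, fail to reject H0.


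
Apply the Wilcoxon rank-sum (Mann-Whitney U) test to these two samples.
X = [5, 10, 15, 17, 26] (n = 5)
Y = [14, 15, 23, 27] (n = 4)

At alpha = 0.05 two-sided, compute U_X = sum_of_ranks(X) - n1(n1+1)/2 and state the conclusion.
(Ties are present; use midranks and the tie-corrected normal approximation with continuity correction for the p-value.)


Step 1: Combine and sort all 9 observations; assign midranks.
sorted (value, group): (5,X), (10,X), (14,Y), (15,X), (15,Y), (17,X), (23,Y), (26,X), (27,Y)
ranks: 5->1, 10->2, 14->3, 15->4.5, 15->4.5, 17->6, 23->7, 26->8, 27->9
Step 2: Rank sum for X: R1 = 1 + 2 + 4.5 + 6 + 8 = 21.5.
Step 3: U_X = R1 - n1(n1+1)/2 = 21.5 - 5*6/2 = 21.5 - 15 = 6.5.
       U_Y = n1*n2 - U_X = 20 - 6.5 = 13.5.
Step 4: Ties are present, so use the tie-corrected normal approximation (with continuity correction) for the p-value.
Step 5: p-value = 0.460558; compare to alpha = 0.05. fail to reject H0.

U_X = 6.5, p = 0.460558, fail to reject H0 at alpha = 0.05.


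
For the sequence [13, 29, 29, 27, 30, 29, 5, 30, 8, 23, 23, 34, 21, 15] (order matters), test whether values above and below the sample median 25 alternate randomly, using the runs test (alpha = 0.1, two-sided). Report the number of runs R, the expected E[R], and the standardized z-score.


Step 1: Compute median = 25; label A = above, B = below.
Labels in order: BAAAAABABBBABB  (n_A = 7, n_B = 7)
Step 2: Count runs R = 7.
Step 3: Under H0 (random ordering), E[R] = 2*n_A*n_B/(n_A+n_B) + 1 = 2*7*7/14 + 1 = 8.0000.
        Var[R] = 2*n_A*n_B*(2*n_A*n_B - n_A - n_B) / ((n_A+n_B)^2 * (n_A+n_B-1)) = 8232/2548 = 3.2308.
        SD[R] = 1.7974.
Step 4: Continuity-corrected z = (R + 0.5 - E[R]) / SD[R] = (7 + 0.5 - 8.0000) / 1.7974 = -0.2782.
Step 5: Two-sided p-value via normal approximation = 2*(1 - Phi(|z|)) = 0.780879.
Step 6: alpha = 0.1. fail to reject H0.

R = 7, z = -0.2782, p = 0.780879, fail to reject H0.


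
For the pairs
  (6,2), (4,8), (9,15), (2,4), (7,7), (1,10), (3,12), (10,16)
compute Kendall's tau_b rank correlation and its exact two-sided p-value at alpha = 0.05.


Step 1: Enumerate the 28 unordered pairs (i,j) with i<j and classify each by sign(x_j-x_i) * sign(y_j-y_i).
  (1,2):dx=-2,dy=+6->D; (1,3):dx=+3,dy=+13->C; (1,4):dx=-4,dy=+2->D; (1,5):dx=+1,dy=+5->C
  (1,6):dx=-5,dy=+8->D; (1,7):dx=-3,dy=+10->D; (1,8):dx=+4,dy=+14->C; (2,3):dx=+5,dy=+7->C
  (2,4):dx=-2,dy=-4->C; (2,5):dx=+3,dy=-1->D; (2,6):dx=-3,dy=+2->D; (2,7):dx=-1,dy=+4->D
  (2,8):dx=+6,dy=+8->C; (3,4):dx=-7,dy=-11->C; (3,5):dx=-2,dy=-8->C; (3,6):dx=-8,dy=-5->C
  (3,7):dx=-6,dy=-3->C; (3,8):dx=+1,dy=+1->C; (4,5):dx=+5,dy=+3->C; (4,6):dx=-1,dy=+6->D
  (4,7):dx=+1,dy=+8->C; (4,8):dx=+8,dy=+12->C; (5,6):dx=-6,dy=+3->D; (5,7):dx=-4,dy=+5->D
  (5,8):dx=+3,dy=+9->C; (6,7):dx=+2,dy=+2->C; (6,8):dx=+9,dy=+6->C; (7,8):dx=+7,dy=+4->C
Step 2: C = 18, D = 10, total pairs = 28.
Step 3: tau = (C - D)/(n(n-1)/2) = (18 - 10)/28 = 0.285714.
Step 4: Exact two-sided p-value (enumerate n! = 40320 permutations of y under H0): p = 0.398760.
Step 5: alpha = 0.05. fail to reject H0.

tau_b = 0.2857 (C=18, D=10), p = 0.398760, fail to reject H0.


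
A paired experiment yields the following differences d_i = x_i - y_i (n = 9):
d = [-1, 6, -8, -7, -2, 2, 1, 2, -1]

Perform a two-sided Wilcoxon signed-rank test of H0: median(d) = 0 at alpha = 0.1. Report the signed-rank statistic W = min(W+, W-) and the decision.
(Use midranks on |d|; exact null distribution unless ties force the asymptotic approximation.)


Step 1: Drop any zero differences (none here) and take |d_i|.
|d| = [1, 6, 8, 7, 2, 2, 1, 2, 1]
Step 2: Midrank |d_i| (ties get averaged ranks).
ranks: |1|->2, |6|->7, |8|->9, |7|->8, |2|->5, |2|->5, |1|->2, |2|->5, |1|->2
Step 3: Attach original signs; sum ranks with positive sign and with negative sign.
W+ = 7 + 5 + 2 + 5 = 19
W- = 2 + 9 + 8 + 5 + 2 = 26
(Check: W+ + W- = 45 should equal n(n+1)/2 = 45.)
Step 4: Test statistic W = min(W+, W-) = 19.
Step 5: Ties in |d|, so use the tie-corrected normal approximation.
        E[W] = n(n+1)/4 = 9*10/4 = 22.5.
        Tie groups: |d|=1 (t=3), |d|=2 (t=3); sum(t^3 - t) = 48.
        Var[W] = n(n+1)(2n+1)/24 - sum(t^3-t)/48 = 1710/24 - 48/48 = 70.25.
        z = (W - E[W]) / sqrt(Var[W]) = (19 - 22.5) / 8.3815 = -0.4176.
        Two-sided p = 2*Phi(z) = 0.676251.
Step 6: alpha = 0.1. fail to reject H0.

W+ = 19, W- = 26, W = min = 19, p = 0.676251, fail to reject H0.


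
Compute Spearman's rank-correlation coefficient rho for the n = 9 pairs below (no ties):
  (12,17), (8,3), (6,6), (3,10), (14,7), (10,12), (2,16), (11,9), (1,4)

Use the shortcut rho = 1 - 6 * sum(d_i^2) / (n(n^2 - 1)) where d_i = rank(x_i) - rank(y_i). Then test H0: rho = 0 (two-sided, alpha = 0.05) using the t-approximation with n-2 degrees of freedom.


Step 1: Rank x and y separately (midranks; no ties here).
rank(x): 12->8, 8->5, 6->4, 3->3, 14->9, 10->6, 2->2, 11->7, 1->1
rank(y): 17->9, 3->1, 6->3, 10->6, 7->4, 12->7, 16->8, 9->5, 4->2
Step 2: d_i = R_x(i) - R_y(i); compute d_i^2.
  (8-9)^2=1, (5-1)^2=16, (4-3)^2=1, (3-6)^2=9, (9-4)^2=25, (6-7)^2=1, (2-8)^2=36, (7-5)^2=4, (1-2)^2=1
sum(d^2) = 94.
Step 3: rho = 1 - 6*94 / (9*(9^2 - 1)) = 1 - 564/720 = 0.216667.
Step 4: Under H0, t = rho * sqrt((n-2)/(1-rho^2)) = 0.5872 ~ t(7).
Step 5: Two-sided p-value from the t-distribution with 7 df = 0.575515.
Step 6: alpha = 0.05. fail to reject H0.

rho = 0.2167, p = 0.575515, fail to reject H0 at alpha = 0.05.


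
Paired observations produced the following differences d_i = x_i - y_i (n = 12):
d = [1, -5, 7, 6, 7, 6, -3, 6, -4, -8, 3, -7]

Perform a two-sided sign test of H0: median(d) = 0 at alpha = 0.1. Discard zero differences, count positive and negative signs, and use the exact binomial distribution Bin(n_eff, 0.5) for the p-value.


Step 1: Discard zero differences. Original n = 12; n_eff = number of nonzero differences = 12.
Nonzero differences (with sign): +1, -5, +7, +6, +7, +6, -3, +6, -4, -8, +3, -7
Step 2: Count signs: positive = 7, negative = 5.
Step 3: Under H0: P(positive) = 0.5, so the number of positives S ~ Bin(12, 0.5).
Step 4: Two-sided exact p-value = sum of Bin(12,0.5) probabilities at or below the observed probability = 0.774414.
Step 5: alpha = 0.1. fail to reject H0.

n_eff = 12, pos = 7, neg = 5, p = 0.774414, fail to reject H0.


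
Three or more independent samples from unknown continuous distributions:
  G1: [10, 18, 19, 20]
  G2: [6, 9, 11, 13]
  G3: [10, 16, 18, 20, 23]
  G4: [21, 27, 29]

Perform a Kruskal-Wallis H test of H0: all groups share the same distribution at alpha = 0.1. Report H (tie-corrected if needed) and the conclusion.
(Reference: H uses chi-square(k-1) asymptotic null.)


Step 1: Combine all N = 16 observations and assign midranks.
sorted (value, group, rank): (6,G2,1), (9,G2,2), (10,G1,3.5), (10,G3,3.5), (11,G2,5), (13,G2,6), (16,G3,7), (18,G1,8.5), (18,G3,8.5), (19,G1,10), (20,G1,11.5), (20,G3,11.5), (21,G4,13), (23,G3,14), (27,G4,15), (29,G4,16)
Step 2: Sum ranks within each group.
R_1 = 33.5 (n_1 = 4)
R_2 = 14 (n_2 = 4)
R_3 = 44.5 (n_3 = 5)
R_4 = 44 (n_4 = 3)
Step 3: H = 12/(N(N+1)) * sum(R_i^2/n_i) - 3(N+1)
     = 12/(16*17) * (33.5^2/4 + 14^2/4 + 44.5^2/5 + 44^2/3) - 3*17
     = 0.044118 * 1370.95 - 51
     = 9.482904.
Step 4: Ties present; correction factor C = 1 - 18/(16^3 - 16) = 0.995588. Corrected H = 9.482904 / 0.995588 = 9.524926.
Step 5: Under H0, H ~ chi^2(3); p-value = 0.023068.
Step 6: alpha = 0.1. reject H0.

H = 9.5249, df = 3, p = 0.023068, reject H0.


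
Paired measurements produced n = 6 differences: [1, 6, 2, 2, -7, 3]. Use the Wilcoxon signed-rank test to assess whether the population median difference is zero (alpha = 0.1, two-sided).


Step 1: Drop any zero differences (none here) and take |d_i|.
|d| = [1, 6, 2, 2, 7, 3]
Step 2: Midrank |d_i| (ties get averaged ranks).
ranks: |1|->1, |6|->5, |2|->2.5, |2|->2.5, |7|->6, |3|->4
Step 3: Attach original signs; sum ranks with positive sign and with negative sign.
W+ = 1 + 5 + 2.5 + 2.5 + 4 = 15
W- = 6 = 6
(Check: W+ + W- = 21 should equal n(n+1)/2 = 21.)
Step 4: Test statistic W = min(W+, W-) = 6.
Step 5: Ties in |d|, so use the tie-corrected normal approximation.
        E[W] = n(n+1)/4 = 6*7/4 = 10.5.
        Tie groups: |d|=2 (t=2); sum(t^3 - t) = 6.
        Var[W] = n(n+1)(2n+1)/24 - sum(t^3-t)/48 = 546/24 - 6/48 = 22.625.
        z = (W - E[W]) / sqrt(Var[W]) = (6 - 10.5) / 4.7566 = -0.9461.
        Two-sided p = 2*Phi(z) = 0.344118.
Step 6: alpha = 0.1. fail to reject H0.

W+ = 15, W- = 6, W = min = 6, p = 0.344118, fail to reject H0.


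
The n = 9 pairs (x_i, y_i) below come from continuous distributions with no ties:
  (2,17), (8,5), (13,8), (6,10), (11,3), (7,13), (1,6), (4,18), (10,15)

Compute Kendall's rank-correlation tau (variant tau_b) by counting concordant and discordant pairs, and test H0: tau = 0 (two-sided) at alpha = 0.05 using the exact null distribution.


Step 1: Enumerate the 36 unordered pairs (i,j) with i<j and classify each by sign(x_j-x_i) * sign(y_j-y_i).
  (1,2):dx=+6,dy=-12->D; (1,3):dx=+11,dy=-9->D; (1,4):dx=+4,dy=-7->D; (1,5):dx=+9,dy=-14->D
  (1,6):dx=+5,dy=-4->D; (1,7):dx=-1,dy=-11->C; (1,8):dx=+2,dy=+1->C; (1,9):dx=+8,dy=-2->D
  (2,3):dx=+5,dy=+3->C; (2,4):dx=-2,dy=+5->D; (2,5):dx=+3,dy=-2->D; (2,6):dx=-1,dy=+8->D
  (2,7):dx=-7,dy=+1->D; (2,8):dx=-4,dy=+13->D; (2,9):dx=+2,dy=+10->C; (3,4):dx=-7,dy=+2->D
  (3,5):dx=-2,dy=-5->C; (3,6):dx=-6,dy=+5->D; (3,7):dx=-12,dy=-2->C; (3,8):dx=-9,dy=+10->D
  (3,9):dx=-3,dy=+7->D; (4,5):dx=+5,dy=-7->D; (4,6):dx=+1,dy=+3->C; (4,7):dx=-5,dy=-4->C
  (4,8):dx=-2,dy=+8->D; (4,9):dx=+4,dy=+5->C; (5,6):dx=-4,dy=+10->D; (5,7):dx=-10,dy=+3->D
  (5,8):dx=-7,dy=+15->D; (5,9):dx=-1,dy=+12->D; (6,7):dx=-6,dy=-7->C; (6,8):dx=-3,dy=+5->D
  (6,9):dx=+3,dy=+2->C; (7,8):dx=+3,dy=+12->C; (7,9):dx=+9,dy=+9->C; (8,9):dx=+6,dy=-3->D
Step 2: C = 13, D = 23, total pairs = 36.
Step 3: tau = (C - D)/(n(n-1)/2) = (13 - 23)/36 = -0.277778.
Step 4: Exact two-sided p-value (enumerate n! = 362880 permutations of y under H0): p = 0.358488.
Step 5: alpha = 0.05. fail to reject H0.

tau_b = -0.2778 (C=13, D=23), p = 0.358488, fail to reject H0.


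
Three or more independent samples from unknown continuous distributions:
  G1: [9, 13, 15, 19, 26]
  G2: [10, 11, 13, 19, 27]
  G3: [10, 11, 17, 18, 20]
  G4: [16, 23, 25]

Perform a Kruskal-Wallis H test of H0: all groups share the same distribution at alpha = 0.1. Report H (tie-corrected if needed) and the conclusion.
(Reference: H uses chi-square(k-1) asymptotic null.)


Step 1: Combine all N = 18 observations and assign midranks.
sorted (value, group, rank): (9,G1,1), (10,G2,2.5), (10,G3,2.5), (11,G2,4.5), (11,G3,4.5), (13,G1,6.5), (13,G2,6.5), (15,G1,8), (16,G4,9), (17,G3,10), (18,G3,11), (19,G1,12.5), (19,G2,12.5), (20,G3,14), (23,G4,15), (25,G4,16), (26,G1,17), (27,G2,18)
Step 2: Sum ranks within each group.
R_1 = 45 (n_1 = 5)
R_2 = 44 (n_2 = 5)
R_3 = 42 (n_3 = 5)
R_4 = 40 (n_4 = 3)
Step 3: H = 12/(N(N+1)) * sum(R_i^2/n_i) - 3(N+1)
     = 12/(18*19) * (45^2/5 + 44^2/5 + 42^2/5 + 40^2/3) - 3*19
     = 0.035088 * 1678.33 - 57
     = 1.888889.
Step 4: Ties present; correction factor C = 1 - 24/(18^3 - 18) = 0.995872. Corrected H = 1.888889 / 0.995872 = 1.896718.
Step 5: Under H0, H ~ chi^2(3); p-value = 0.594117.
Step 6: alpha = 0.1. fail to reject H0.

H = 1.8967, df = 3, p = 0.594117, fail to reject H0.


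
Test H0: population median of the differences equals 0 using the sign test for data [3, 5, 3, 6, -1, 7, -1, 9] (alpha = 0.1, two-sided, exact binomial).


Step 1: Discard zero differences. Original n = 8; n_eff = number of nonzero differences = 8.
Nonzero differences (with sign): +3, +5, +3, +6, -1, +7, -1, +9
Step 2: Count signs: positive = 6, negative = 2.
Step 3: Under H0: P(positive) = 0.5, so the number of positives S ~ Bin(8, 0.5).
Step 4: Two-sided exact p-value = sum of Bin(8,0.5) probabilities at or below the observed probability = 0.289062.
Step 5: alpha = 0.1. fail to reject H0.

n_eff = 8, pos = 6, neg = 2, p = 0.289062, fail to reject H0.


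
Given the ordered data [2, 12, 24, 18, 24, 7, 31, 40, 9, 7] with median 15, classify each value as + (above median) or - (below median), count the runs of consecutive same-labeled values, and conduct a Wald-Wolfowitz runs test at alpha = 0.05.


Step 1: Compute median = 15; label A = above, B = below.
Labels in order: BBAAABAABB  (n_A = 5, n_B = 5)
Step 2: Count runs R = 5.
Step 3: Under H0 (random ordering), E[R] = 2*n_A*n_B/(n_A+n_B) + 1 = 2*5*5/10 + 1 = 6.0000.
        Var[R] = 2*n_A*n_B*(2*n_A*n_B - n_A - n_B) / ((n_A+n_B)^2 * (n_A+n_B-1)) = 2000/900 = 2.2222.
        SD[R] = 1.4907.
Step 4: Continuity-corrected z = (R + 0.5 - E[R]) / SD[R] = (5 + 0.5 - 6.0000) / 1.4907 = -0.3354.
Step 5: Two-sided p-value via normal approximation = 2*(1 - Phi(|z|)) = 0.737316.
Step 6: alpha = 0.05. fail to reject H0.

R = 5, z = -0.3354, p = 0.737316, fail to reject H0.


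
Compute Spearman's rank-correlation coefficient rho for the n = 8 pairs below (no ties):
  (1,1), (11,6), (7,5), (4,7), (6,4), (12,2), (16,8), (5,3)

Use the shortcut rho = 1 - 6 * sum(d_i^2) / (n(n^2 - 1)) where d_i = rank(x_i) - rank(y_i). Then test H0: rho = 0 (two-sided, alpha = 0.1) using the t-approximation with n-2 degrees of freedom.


Step 1: Rank x and y separately (midranks; no ties here).
rank(x): 1->1, 11->6, 7->5, 4->2, 6->4, 12->7, 16->8, 5->3
rank(y): 1->1, 6->6, 5->5, 7->7, 4->4, 2->2, 8->8, 3->3
Step 2: d_i = R_x(i) - R_y(i); compute d_i^2.
  (1-1)^2=0, (6-6)^2=0, (5-5)^2=0, (2-7)^2=25, (4-4)^2=0, (7-2)^2=25, (8-8)^2=0, (3-3)^2=0
sum(d^2) = 50.
Step 3: rho = 1 - 6*50 / (8*(8^2 - 1)) = 1 - 300/504 = 0.404762.
Step 4: Under H0, t = rho * sqrt((n-2)/(1-rho^2)) = 1.0842 ~ t(6).
Step 5: Two-sided p-value from the t-distribution with 6 df = 0.319889.
Step 6: alpha = 0.1. fail to reject H0.

rho = 0.4048, p = 0.319889, fail to reject H0 at alpha = 0.1.


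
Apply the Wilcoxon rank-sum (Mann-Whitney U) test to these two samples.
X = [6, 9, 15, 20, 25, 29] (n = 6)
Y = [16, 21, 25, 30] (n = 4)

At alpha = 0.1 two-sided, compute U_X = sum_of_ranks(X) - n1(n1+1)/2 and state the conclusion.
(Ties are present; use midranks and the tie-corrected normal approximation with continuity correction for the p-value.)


Step 1: Combine and sort all 10 observations; assign midranks.
sorted (value, group): (6,X), (9,X), (15,X), (16,Y), (20,X), (21,Y), (25,X), (25,Y), (29,X), (30,Y)
ranks: 6->1, 9->2, 15->3, 16->4, 20->5, 21->6, 25->7.5, 25->7.5, 29->9, 30->10
Step 2: Rank sum for X: R1 = 1 + 2 + 3 + 5 + 7.5 + 9 = 27.5.
Step 3: U_X = R1 - n1(n1+1)/2 = 27.5 - 6*7/2 = 27.5 - 21 = 6.5.
       U_Y = n1*n2 - U_X = 24 - 6.5 = 17.5.
Step 4: Ties are present, so use the tie-corrected normal approximation (with continuity correction) for the p-value.
Step 5: p-value = 0.284958; compare to alpha = 0.1. fail to reject H0.

U_X = 6.5, p = 0.284958, fail to reject H0 at alpha = 0.1.


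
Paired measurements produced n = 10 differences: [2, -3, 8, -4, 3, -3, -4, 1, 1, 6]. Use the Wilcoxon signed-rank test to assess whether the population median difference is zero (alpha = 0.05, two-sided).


Step 1: Drop any zero differences (none here) and take |d_i|.
|d| = [2, 3, 8, 4, 3, 3, 4, 1, 1, 6]
Step 2: Midrank |d_i| (ties get averaged ranks).
ranks: |2|->3, |3|->5, |8|->10, |4|->7.5, |3|->5, |3|->5, |4|->7.5, |1|->1.5, |1|->1.5, |6|->9
Step 3: Attach original signs; sum ranks with positive sign and with negative sign.
W+ = 3 + 10 + 5 + 1.5 + 1.5 + 9 = 30
W- = 5 + 7.5 + 5 + 7.5 = 25
(Check: W+ + W- = 55 should equal n(n+1)/2 = 55.)
Step 4: Test statistic W = min(W+, W-) = 25.
Step 5: Ties in |d|, so use the tie-corrected normal approximation.
        E[W] = n(n+1)/4 = 10*11/4 = 27.5.
        Tie groups: |d|=1 (t=2), |d|=3 (t=3), |d|=4 (t=2); sum(t^3 - t) = 36.
        Var[W] = n(n+1)(2n+1)/24 - sum(t^3-t)/48 = 2310/24 - 36/48 = 95.5.
        z = (W - E[W]) / sqrt(Var[W]) = (25 - 27.5) / 9.7724 = -0.2558.
        Two-sided p = 2*Phi(z) = 0.798088.
Step 6: alpha = 0.05. fail to reject H0.

W+ = 30, W- = 25, W = min = 25, p = 0.798088, fail to reject H0.


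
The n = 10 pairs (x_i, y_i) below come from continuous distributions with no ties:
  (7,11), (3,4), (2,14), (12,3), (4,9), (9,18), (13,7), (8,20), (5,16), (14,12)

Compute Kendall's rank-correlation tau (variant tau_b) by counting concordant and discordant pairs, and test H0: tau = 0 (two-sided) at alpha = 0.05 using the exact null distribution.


Step 1: Enumerate the 45 unordered pairs (i,j) with i<j and classify each by sign(x_j-x_i) * sign(y_j-y_i).
  (1,2):dx=-4,dy=-7->C; (1,3):dx=-5,dy=+3->D; (1,4):dx=+5,dy=-8->D; (1,5):dx=-3,dy=-2->C
  (1,6):dx=+2,dy=+7->C; (1,7):dx=+6,dy=-4->D; (1,8):dx=+1,dy=+9->C; (1,9):dx=-2,dy=+5->D
  (1,10):dx=+7,dy=+1->C; (2,3):dx=-1,dy=+10->D; (2,4):dx=+9,dy=-1->D; (2,5):dx=+1,dy=+5->C
  (2,6):dx=+6,dy=+14->C; (2,7):dx=+10,dy=+3->C; (2,8):dx=+5,dy=+16->C; (2,9):dx=+2,dy=+12->C
  (2,10):dx=+11,dy=+8->C; (3,4):dx=+10,dy=-11->D; (3,5):dx=+2,dy=-5->D; (3,6):dx=+7,dy=+4->C
  (3,7):dx=+11,dy=-7->D; (3,8):dx=+6,dy=+6->C; (3,9):dx=+3,dy=+2->C; (3,10):dx=+12,dy=-2->D
  (4,5):dx=-8,dy=+6->D; (4,6):dx=-3,dy=+15->D; (4,7):dx=+1,dy=+4->C; (4,8):dx=-4,dy=+17->D
  (4,9):dx=-7,dy=+13->D; (4,10):dx=+2,dy=+9->C; (5,6):dx=+5,dy=+9->C; (5,7):dx=+9,dy=-2->D
  (5,8):dx=+4,dy=+11->C; (5,9):dx=+1,dy=+7->C; (5,10):dx=+10,dy=+3->C; (6,7):dx=+4,dy=-11->D
  (6,8):dx=-1,dy=+2->D; (6,9):dx=-4,dy=-2->C; (6,10):dx=+5,dy=-6->D; (7,8):dx=-5,dy=+13->D
  (7,9):dx=-8,dy=+9->D; (7,10):dx=+1,dy=+5->C; (8,9):dx=-3,dy=-4->C; (8,10):dx=+6,dy=-8->D
  (9,10):dx=+9,dy=-4->D
Step 2: C = 23, D = 22, total pairs = 45.
Step 3: tau = (C - D)/(n(n-1)/2) = (23 - 22)/45 = 0.022222.
Step 4: Exact two-sided p-value (enumerate n! = 3628800 permutations of y under H0): p = 1.000000.
Step 5: alpha = 0.05. fail to reject H0.

tau_b = 0.0222 (C=23, D=22), p = 1.000000, fail to reject H0.


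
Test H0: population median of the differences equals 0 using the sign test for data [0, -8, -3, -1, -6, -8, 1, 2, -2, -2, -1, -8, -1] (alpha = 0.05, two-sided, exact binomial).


Step 1: Discard zero differences. Original n = 13; n_eff = number of nonzero differences = 12.
Nonzero differences (with sign): -8, -3, -1, -6, -8, +1, +2, -2, -2, -1, -8, -1
Step 2: Count signs: positive = 2, negative = 10.
Step 3: Under H0: P(positive) = 0.5, so the number of positives S ~ Bin(12, 0.5).
Step 4: Two-sided exact p-value = sum of Bin(12,0.5) probabilities at or below the observed probability = 0.038574.
Step 5: alpha = 0.05. reject H0.

n_eff = 12, pos = 2, neg = 10, p = 0.038574, reject H0.


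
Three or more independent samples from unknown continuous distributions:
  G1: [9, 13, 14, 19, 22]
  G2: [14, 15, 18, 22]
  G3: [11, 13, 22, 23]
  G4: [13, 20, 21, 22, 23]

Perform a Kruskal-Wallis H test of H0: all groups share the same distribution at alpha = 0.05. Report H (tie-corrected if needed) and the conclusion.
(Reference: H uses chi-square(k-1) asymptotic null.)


Step 1: Combine all N = 18 observations and assign midranks.
sorted (value, group, rank): (9,G1,1), (11,G3,2), (13,G1,4), (13,G3,4), (13,G4,4), (14,G1,6.5), (14,G2,6.5), (15,G2,8), (18,G2,9), (19,G1,10), (20,G4,11), (21,G4,12), (22,G1,14.5), (22,G2,14.5), (22,G3,14.5), (22,G4,14.5), (23,G3,17.5), (23,G4,17.5)
Step 2: Sum ranks within each group.
R_1 = 36 (n_1 = 5)
R_2 = 38 (n_2 = 4)
R_3 = 38 (n_3 = 4)
R_4 = 59 (n_4 = 5)
Step 3: H = 12/(N(N+1)) * sum(R_i^2/n_i) - 3(N+1)
     = 12/(18*19) * (36^2/5 + 38^2/4 + 38^2/4 + 59^2/5) - 3*19
     = 0.035088 * 1677.4 - 57
     = 1.856140.
Step 4: Ties present; correction factor C = 1 - 96/(18^3 - 18) = 0.983488. Corrected H = 1.856140 / 0.983488 = 1.887303.
Step 5: Under H0, H ~ chi^2(3); p-value = 0.596123.
Step 6: alpha = 0.05. fail to reject H0.

H = 1.8873, df = 3, p = 0.596123, fail to reject H0.


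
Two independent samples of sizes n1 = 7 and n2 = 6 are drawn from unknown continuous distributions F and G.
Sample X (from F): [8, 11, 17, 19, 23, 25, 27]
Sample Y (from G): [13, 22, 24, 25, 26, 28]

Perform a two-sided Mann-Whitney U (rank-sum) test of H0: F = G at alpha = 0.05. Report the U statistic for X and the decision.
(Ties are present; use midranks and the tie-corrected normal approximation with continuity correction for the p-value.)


Step 1: Combine and sort all 13 observations; assign midranks.
sorted (value, group): (8,X), (11,X), (13,Y), (17,X), (19,X), (22,Y), (23,X), (24,Y), (25,X), (25,Y), (26,Y), (27,X), (28,Y)
ranks: 8->1, 11->2, 13->3, 17->4, 19->5, 22->6, 23->7, 24->8, 25->9.5, 25->9.5, 26->11, 27->12, 28->13
Step 2: Rank sum for X: R1 = 1 + 2 + 4 + 5 + 7 + 9.5 + 12 = 40.5.
Step 3: U_X = R1 - n1(n1+1)/2 = 40.5 - 7*8/2 = 40.5 - 28 = 12.5.
       U_Y = n1*n2 - U_X = 42 - 12.5 = 29.5.
Step 4: Ties are present, so use the tie-corrected normal approximation (with continuity correction) for the p-value.
Step 5: p-value = 0.252445; compare to alpha = 0.05. fail to reject H0.

U_X = 12.5, p = 0.252445, fail to reject H0 at alpha = 0.05.


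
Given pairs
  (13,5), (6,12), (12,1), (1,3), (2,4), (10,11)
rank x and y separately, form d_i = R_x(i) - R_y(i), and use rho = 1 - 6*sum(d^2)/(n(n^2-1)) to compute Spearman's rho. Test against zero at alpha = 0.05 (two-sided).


Step 1: Rank x and y separately (midranks; no ties here).
rank(x): 13->6, 6->3, 12->5, 1->1, 2->2, 10->4
rank(y): 5->4, 12->6, 1->1, 3->2, 4->3, 11->5
Step 2: d_i = R_x(i) - R_y(i); compute d_i^2.
  (6-4)^2=4, (3-6)^2=9, (5-1)^2=16, (1-2)^2=1, (2-3)^2=1, (4-5)^2=1
sum(d^2) = 32.
Step 3: rho = 1 - 6*32 / (6*(6^2 - 1)) = 1 - 192/210 = 0.085714.
Step 4: Under H0, t = rho * sqrt((n-2)/(1-rho^2)) = 0.1721 ~ t(4).
Step 5: Two-sided p-value from the t-distribution with 4 df = 0.871743.
Step 6: alpha = 0.05. fail to reject H0.

rho = 0.0857, p = 0.871743, fail to reject H0 at alpha = 0.05.


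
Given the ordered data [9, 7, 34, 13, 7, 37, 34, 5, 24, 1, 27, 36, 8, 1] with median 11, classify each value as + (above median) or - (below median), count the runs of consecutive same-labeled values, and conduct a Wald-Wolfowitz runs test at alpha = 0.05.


Step 1: Compute median = 11; label A = above, B = below.
Labels in order: BBAABAABABAABB  (n_A = 7, n_B = 7)
Step 2: Count runs R = 9.
Step 3: Under H0 (random ordering), E[R] = 2*n_A*n_B/(n_A+n_B) + 1 = 2*7*7/14 + 1 = 8.0000.
        Var[R] = 2*n_A*n_B*(2*n_A*n_B - n_A - n_B) / ((n_A+n_B)^2 * (n_A+n_B-1)) = 8232/2548 = 3.2308.
        SD[R] = 1.7974.
Step 4: Continuity-corrected z = (R - 0.5 - E[R]) / SD[R] = (9 - 0.5 - 8.0000) / 1.7974 = 0.2782.
Step 5: Two-sided p-value via normal approximation = 2*(1 - Phi(|z|)) = 0.780879.
Step 6: alpha = 0.05. fail to reject H0.

R = 9, z = 0.2782, p = 0.780879, fail to reject H0.


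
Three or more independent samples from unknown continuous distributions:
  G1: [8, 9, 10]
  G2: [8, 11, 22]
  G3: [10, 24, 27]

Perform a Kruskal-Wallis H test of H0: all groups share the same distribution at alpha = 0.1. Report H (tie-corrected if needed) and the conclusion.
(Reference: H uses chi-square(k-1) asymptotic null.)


Step 1: Combine all N = 9 observations and assign midranks.
sorted (value, group, rank): (8,G1,1.5), (8,G2,1.5), (9,G1,3), (10,G1,4.5), (10,G3,4.5), (11,G2,6), (22,G2,7), (24,G3,8), (27,G3,9)
Step 2: Sum ranks within each group.
R_1 = 9 (n_1 = 3)
R_2 = 14.5 (n_2 = 3)
R_3 = 21.5 (n_3 = 3)
Step 3: H = 12/(N(N+1)) * sum(R_i^2/n_i) - 3(N+1)
     = 12/(9*10) * (9^2/3 + 14.5^2/3 + 21.5^2/3) - 3*10
     = 0.133333 * 251.167 - 30
     = 3.488889.
Step 4: Ties present; correction factor C = 1 - 12/(9^3 - 9) = 0.983333. Corrected H = 3.488889 / 0.983333 = 3.548023.
Step 5: Under H0, H ~ chi^2(2); p-value = 0.169651.
Step 6: alpha = 0.1. fail to reject H0.

H = 3.5480, df = 2, p = 0.169651, fail to reject H0.


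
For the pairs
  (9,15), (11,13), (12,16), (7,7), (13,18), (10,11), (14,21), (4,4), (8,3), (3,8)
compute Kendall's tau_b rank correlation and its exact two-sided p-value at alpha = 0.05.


Step 1: Enumerate the 45 unordered pairs (i,j) with i<j and classify each by sign(x_j-x_i) * sign(y_j-y_i).
  (1,2):dx=+2,dy=-2->D; (1,3):dx=+3,dy=+1->C; (1,4):dx=-2,dy=-8->C; (1,5):dx=+4,dy=+3->C
  (1,6):dx=+1,dy=-4->D; (1,7):dx=+5,dy=+6->C; (1,8):dx=-5,dy=-11->C; (1,9):dx=-1,dy=-12->C
  (1,10):dx=-6,dy=-7->C; (2,3):dx=+1,dy=+3->C; (2,4):dx=-4,dy=-6->C; (2,5):dx=+2,dy=+5->C
  (2,6):dx=-1,dy=-2->C; (2,7):dx=+3,dy=+8->C; (2,8):dx=-7,dy=-9->C; (2,9):dx=-3,dy=-10->C
  (2,10):dx=-8,dy=-5->C; (3,4):dx=-5,dy=-9->C; (3,5):dx=+1,dy=+2->C; (3,6):dx=-2,dy=-5->C
  (3,7):dx=+2,dy=+5->C; (3,8):dx=-8,dy=-12->C; (3,9):dx=-4,dy=-13->C; (3,10):dx=-9,dy=-8->C
  (4,5):dx=+6,dy=+11->C; (4,6):dx=+3,dy=+4->C; (4,7):dx=+7,dy=+14->C; (4,8):dx=-3,dy=-3->C
  (4,9):dx=+1,dy=-4->D; (4,10):dx=-4,dy=+1->D; (5,6):dx=-3,dy=-7->C; (5,7):dx=+1,dy=+3->C
  (5,8):dx=-9,dy=-14->C; (5,9):dx=-5,dy=-15->C; (5,10):dx=-10,dy=-10->C; (6,7):dx=+4,dy=+10->C
  (6,8):dx=-6,dy=-7->C; (6,9):dx=-2,dy=-8->C; (6,10):dx=-7,dy=-3->C; (7,8):dx=-10,dy=-17->C
  (7,9):dx=-6,dy=-18->C; (7,10):dx=-11,dy=-13->C; (8,9):dx=+4,dy=-1->D; (8,10):dx=-1,dy=+4->D
  (9,10):dx=-5,dy=+5->D
Step 2: C = 38, D = 7, total pairs = 45.
Step 3: tau = (C - D)/(n(n-1)/2) = (38 - 7)/45 = 0.688889.
Step 4: Exact two-sided p-value (enumerate n! = 3628800 permutations of y under H0): p = 0.004687.
Step 5: alpha = 0.05. reject H0.

tau_b = 0.6889 (C=38, D=7), p = 0.004687, reject H0.


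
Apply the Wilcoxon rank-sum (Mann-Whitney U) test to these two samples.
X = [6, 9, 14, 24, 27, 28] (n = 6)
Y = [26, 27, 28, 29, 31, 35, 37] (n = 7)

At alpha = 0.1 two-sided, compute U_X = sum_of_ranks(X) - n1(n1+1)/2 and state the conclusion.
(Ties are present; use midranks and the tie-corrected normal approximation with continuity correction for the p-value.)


Step 1: Combine and sort all 13 observations; assign midranks.
sorted (value, group): (6,X), (9,X), (14,X), (24,X), (26,Y), (27,X), (27,Y), (28,X), (28,Y), (29,Y), (31,Y), (35,Y), (37,Y)
ranks: 6->1, 9->2, 14->3, 24->4, 26->5, 27->6.5, 27->6.5, 28->8.5, 28->8.5, 29->10, 31->11, 35->12, 37->13
Step 2: Rank sum for X: R1 = 1 + 2 + 3 + 4 + 6.5 + 8.5 = 25.
Step 3: U_X = R1 - n1(n1+1)/2 = 25 - 6*7/2 = 25 - 21 = 4.
       U_Y = n1*n2 - U_X = 42 - 4 = 38.
Step 4: Ties are present, so use the tie-corrected normal approximation (with continuity correction) for the p-value.
Step 5: p-value = 0.018096; compare to alpha = 0.1. reject H0.

U_X = 4, p = 0.018096, reject H0 at alpha = 0.1.


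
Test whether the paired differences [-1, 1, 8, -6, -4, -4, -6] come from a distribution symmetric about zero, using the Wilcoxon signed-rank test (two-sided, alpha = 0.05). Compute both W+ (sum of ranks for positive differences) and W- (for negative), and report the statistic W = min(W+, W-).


Step 1: Drop any zero differences (none here) and take |d_i|.
|d| = [1, 1, 8, 6, 4, 4, 6]
Step 2: Midrank |d_i| (ties get averaged ranks).
ranks: |1|->1.5, |1|->1.5, |8|->7, |6|->5.5, |4|->3.5, |4|->3.5, |6|->5.5
Step 3: Attach original signs; sum ranks with positive sign and with negative sign.
W+ = 1.5 + 7 = 8.5
W- = 1.5 + 5.5 + 3.5 + 3.5 + 5.5 = 19.5
(Check: W+ + W- = 28 should equal n(n+1)/2 = 28.)
Step 4: Test statistic W = min(W+, W-) = 8.5.
Step 5: Ties in |d|, so use the tie-corrected normal approximation.
        E[W] = n(n+1)/4 = 7*8/4 = 14.
        Tie groups: |d|=1 (t=2), |d|=4 (t=2), |d|=6 (t=2); sum(t^3 - t) = 18.
        Var[W] = n(n+1)(2n+1)/24 - sum(t^3-t)/48 = 840/24 - 18/48 = 34.625.
        z = (W - E[W]) / sqrt(Var[W]) = (8.5 - 14) / 5.8843 = -0.9347.
        Two-sided p = 2*Phi(z) = 0.349948.
Step 6: alpha = 0.05. fail to reject H0.

W+ = 8.5, W- = 19.5, W = min = 8.5, p = 0.349948, fail to reject H0.


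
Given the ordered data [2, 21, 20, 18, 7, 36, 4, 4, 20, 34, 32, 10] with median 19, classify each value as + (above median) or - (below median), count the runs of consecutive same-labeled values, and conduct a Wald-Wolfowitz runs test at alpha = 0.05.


Step 1: Compute median = 19; label A = above, B = below.
Labels in order: BAABBABBAAAB  (n_A = 6, n_B = 6)
Step 2: Count runs R = 7.
Step 3: Under H0 (random ordering), E[R] = 2*n_A*n_B/(n_A+n_B) + 1 = 2*6*6/12 + 1 = 7.0000.
        Var[R] = 2*n_A*n_B*(2*n_A*n_B - n_A - n_B) / ((n_A+n_B)^2 * (n_A+n_B-1)) = 4320/1584 = 2.7273.
        SD[R] = 1.6514.
Step 4: R = E[R], so z = 0 with no continuity correction.
Step 5: Two-sided p-value via normal approximation = 2*(1 - Phi(|z|)) = 1.000000.
Step 6: alpha = 0.05. fail to reject H0.

R = 7, z = 0.0000, p = 1.000000, fail to reject H0.


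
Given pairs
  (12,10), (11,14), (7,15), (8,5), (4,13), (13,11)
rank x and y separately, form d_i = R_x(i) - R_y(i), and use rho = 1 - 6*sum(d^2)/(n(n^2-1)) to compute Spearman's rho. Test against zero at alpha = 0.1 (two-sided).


Step 1: Rank x and y separately (midranks; no ties here).
rank(x): 12->5, 11->4, 7->2, 8->3, 4->1, 13->6
rank(y): 10->2, 14->5, 15->6, 5->1, 13->4, 11->3
Step 2: d_i = R_x(i) - R_y(i); compute d_i^2.
  (5-2)^2=9, (4-5)^2=1, (2-6)^2=16, (3-1)^2=4, (1-4)^2=9, (6-3)^2=9
sum(d^2) = 48.
Step 3: rho = 1 - 6*48 / (6*(6^2 - 1)) = 1 - 288/210 = -0.371429.
Step 4: Under H0, t = rho * sqrt((n-2)/(1-rho^2)) = -0.8001 ~ t(4).
Step 5: Two-sided p-value from the t-distribution with 4 df = 0.468478.
Step 6: alpha = 0.1. fail to reject H0.

rho = -0.3714, p = 0.468478, fail to reject H0 at alpha = 0.1.


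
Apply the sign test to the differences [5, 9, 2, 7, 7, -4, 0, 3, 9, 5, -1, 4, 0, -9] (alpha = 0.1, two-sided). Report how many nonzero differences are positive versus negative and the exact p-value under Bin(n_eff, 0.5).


Step 1: Discard zero differences. Original n = 14; n_eff = number of nonzero differences = 12.
Nonzero differences (with sign): +5, +9, +2, +7, +7, -4, +3, +9, +5, -1, +4, -9
Step 2: Count signs: positive = 9, negative = 3.
Step 3: Under H0: P(positive) = 0.5, so the number of positives S ~ Bin(12, 0.5).
Step 4: Two-sided exact p-value = sum of Bin(12,0.5) probabilities at or below the observed probability = 0.145996.
Step 5: alpha = 0.1. fail to reject H0.

n_eff = 12, pos = 9, neg = 3, p = 0.145996, fail to reject H0.


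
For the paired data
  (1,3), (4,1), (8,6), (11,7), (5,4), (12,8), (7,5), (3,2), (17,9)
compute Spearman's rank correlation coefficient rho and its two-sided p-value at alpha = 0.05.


Step 1: Rank x and y separately (midranks; no ties here).
rank(x): 1->1, 4->3, 8->6, 11->7, 5->4, 12->8, 7->5, 3->2, 17->9
rank(y): 3->3, 1->1, 6->6, 7->7, 4->4, 8->8, 5->5, 2->2, 9->9
Step 2: d_i = R_x(i) - R_y(i); compute d_i^2.
  (1-3)^2=4, (3-1)^2=4, (6-6)^2=0, (7-7)^2=0, (4-4)^2=0, (8-8)^2=0, (5-5)^2=0, (2-2)^2=0, (9-9)^2=0
sum(d^2) = 8.
Step 3: rho = 1 - 6*8 / (9*(9^2 - 1)) = 1 - 48/720 = 0.933333.
Step 4: Under H0, t = rho * sqrt((n-2)/(1-rho^2)) = 6.8783 ~ t(7).
Step 5: Two-sided p-value from the t-distribution with 7 df = 0.000236.
Step 6: alpha = 0.05. reject H0.

rho = 0.9333, p = 0.000236, reject H0 at alpha = 0.05.


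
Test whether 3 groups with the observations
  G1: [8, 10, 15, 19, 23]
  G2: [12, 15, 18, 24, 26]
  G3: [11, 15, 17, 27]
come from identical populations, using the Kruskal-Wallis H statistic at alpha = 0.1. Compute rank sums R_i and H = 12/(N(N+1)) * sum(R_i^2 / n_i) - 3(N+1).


Step 1: Combine all N = 14 observations and assign midranks.
sorted (value, group, rank): (8,G1,1), (10,G1,2), (11,G3,3), (12,G2,4), (15,G1,6), (15,G2,6), (15,G3,6), (17,G3,8), (18,G2,9), (19,G1,10), (23,G1,11), (24,G2,12), (26,G2,13), (27,G3,14)
Step 2: Sum ranks within each group.
R_1 = 30 (n_1 = 5)
R_2 = 44 (n_2 = 5)
R_3 = 31 (n_3 = 4)
Step 3: H = 12/(N(N+1)) * sum(R_i^2/n_i) - 3(N+1)
     = 12/(14*15) * (30^2/5 + 44^2/5 + 31^2/4) - 3*15
     = 0.057143 * 807.45 - 45
     = 1.140000.
Step 4: Ties present; correction factor C = 1 - 24/(14^3 - 14) = 0.991209. Corrected H = 1.140000 / 0.991209 = 1.150111.
Step 5: Under H0, H ~ chi^2(2); p-value = 0.562674.
Step 6: alpha = 0.1. fail to reject H0.

H = 1.1501, df = 2, p = 0.562674, fail to reject H0.


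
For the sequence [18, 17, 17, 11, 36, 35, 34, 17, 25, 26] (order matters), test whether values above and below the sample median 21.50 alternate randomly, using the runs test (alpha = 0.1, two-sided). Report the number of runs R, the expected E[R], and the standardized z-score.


Step 1: Compute median = 21.50; label A = above, B = below.
Labels in order: BBBBAAABAA  (n_A = 5, n_B = 5)
Step 2: Count runs R = 4.
Step 3: Under H0 (random ordering), E[R] = 2*n_A*n_B/(n_A+n_B) + 1 = 2*5*5/10 + 1 = 6.0000.
        Var[R] = 2*n_A*n_B*(2*n_A*n_B - n_A - n_B) / ((n_A+n_B)^2 * (n_A+n_B-1)) = 2000/900 = 2.2222.
        SD[R] = 1.4907.
Step 4: Continuity-corrected z = (R + 0.5 - E[R]) / SD[R] = (4 + 0.5 - 6.0000) / 1.4907 = -1.0062.
Step 5: Two-sided p-value via normal approximation = 2*(1 - Phi(|z|)) = 0.314305.
Step 6: alpha = 0.1. fail to reject H0.

R = 4, z = -1.0062, p = 0.314305, fail to reject H0.


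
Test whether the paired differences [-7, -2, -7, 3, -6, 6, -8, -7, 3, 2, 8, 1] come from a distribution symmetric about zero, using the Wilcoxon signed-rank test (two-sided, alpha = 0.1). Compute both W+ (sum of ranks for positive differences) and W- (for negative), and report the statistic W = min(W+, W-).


Step 1: Drop any zero differences (none here) and take |d_i|.
|d| = [7, 2, 7, 3, 6, 6, 8, 7, 3, 2, 8, 1]
Step 2: Midrank |d_i| (ties get averaged ranks).
ranks: |7|->9, |2|->2.5, |7|->9, |3|->4.5, |6|->6.5, |6|->6.5, |8|->11.5, |7|->9, |3|->4.5, |2|->2.5, |8|->11.5, |1|->1
Step 3: Attach original signs; sum ranks with positive sign and with negative sign.
W+ = 4.5 + 6.5 + 4.5 + 2.5 + 11.5 + 1 = 30.5
W- = 9 + 2.5 + 9 + 6.5 + 11.5 + 9 = 47.5
(Check: W+ + W- = 78 should equal n(n+1)/2 = 78.)
Step 4: Test statistic W = min(W+, W-) = 30.5.
Step 5: Ties in |d|, so use the tie-corrected normal approximation.
        E[W] = n(n+1)/4 = 12*13/4 = 39.
        Tie groups: |d|=2 (t=2), |d|=3 (t=2), |d|=6 (t=2), |d|=7 (t=3), |d|=8 (t=2); sum(t^3 - t) = 48.
        Var[W] = n(n+1)(2n+1)/24 - sum(t^3-t)/48 = 3900/24 - 48/48 = 161.5.
        z = (W - E[W]) / sqrt(Var[W]) = (30.5 - 39) / 12.7083 = -0.6689.
        Two-sided p = 2*Phi(z) = 0.503587.
Step 6: alpha = 0.1. fail to reject H0.

W+ = 30.5, W- = 47.5, W = min = 30.5, p = 0.503587, fail to reject H0.
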